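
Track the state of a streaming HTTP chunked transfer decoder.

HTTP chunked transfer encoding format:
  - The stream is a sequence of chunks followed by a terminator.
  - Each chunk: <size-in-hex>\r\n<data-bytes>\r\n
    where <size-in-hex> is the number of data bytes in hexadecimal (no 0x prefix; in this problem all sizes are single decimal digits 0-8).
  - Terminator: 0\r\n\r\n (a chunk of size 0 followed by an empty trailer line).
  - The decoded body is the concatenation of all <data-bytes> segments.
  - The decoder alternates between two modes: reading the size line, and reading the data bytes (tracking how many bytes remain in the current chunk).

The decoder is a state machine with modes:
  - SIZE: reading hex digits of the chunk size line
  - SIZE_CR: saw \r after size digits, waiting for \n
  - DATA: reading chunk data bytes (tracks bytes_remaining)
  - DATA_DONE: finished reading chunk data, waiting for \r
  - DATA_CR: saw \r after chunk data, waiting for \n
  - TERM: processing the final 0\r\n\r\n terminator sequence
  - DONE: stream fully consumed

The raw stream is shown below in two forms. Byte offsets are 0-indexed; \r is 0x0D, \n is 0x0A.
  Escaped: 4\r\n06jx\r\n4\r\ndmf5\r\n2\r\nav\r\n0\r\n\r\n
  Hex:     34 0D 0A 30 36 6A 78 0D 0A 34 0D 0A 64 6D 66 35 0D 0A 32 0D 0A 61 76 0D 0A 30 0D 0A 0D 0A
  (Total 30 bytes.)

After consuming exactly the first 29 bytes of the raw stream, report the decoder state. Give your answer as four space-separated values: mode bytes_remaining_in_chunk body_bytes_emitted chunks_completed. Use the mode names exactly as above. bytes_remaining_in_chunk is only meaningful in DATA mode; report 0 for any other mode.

Byte 0 = '4': mode=SIZE remaining=0 emitted=0 chunks_done=0
Byte 1 = 0x0D: mode=SIZE_CR remaining=0 emitted=0 chunks_done=0
Byte 2 = 0x0A: mode=DATA remaining=4 emitted=0 chunks_done=0
Byte 3 = '0': mode=DATA remaining=3 emitted=1 chunks_done=0
Byte 4 = '6': mode=DATA remaining=2 emitted=2 chunks_done=0
Byte 5 = 'j': mode=DATA remaining=1 emitted=3 chunks_done=0
Byte 6 = 'x': mode=DATA_DONE remaining=0 emitted=4 chunks_done=0
Byte 7 = 0x0D: mode=DATA_CR remaining=0 emitted=4 chunks_done=0
Byte 8 = 0x0A: mode=SIZE remaining=0 emitted=4 chunks_done=1
Byte 9 = '4': mode=SIZE remaining=0 emitted=4 chunks_done=1
Byte 10 = 0x0D: mode=SIZE_CR remaining=0 emitted=4 chunks_done=1
Byte 11 = 0x0A: mode=DATA remaining=4 emitted=4 chunks_done=1
Byte 12 = 'd': mode=DATA remaining=3 emitted=5 chunks_done=1
Byte 13 = 'm': mode=DATA remaining=2 emitted=6 chunks_done=1
Byte 14 = 'f': mode=DATA remaining=1 emitted=7 chunks_done=1
Byte 15 = '5': mode=DATA_DONE remaining=0 emitted=8 chunks_done=1
Byte 16 = 0x0D: mode=DATA_CR remaining=0 emitted=8 chunks_done=1
Byte 17 = 0x0A: mode=SIZE remaining=0 emitted=8 chunks_done=2
Byte 18 = '2': mode=SIZE remaining=0 emitted=8 chunks_done=2
Byte 19 = 0x0D: mode=SIZE_CR remaining=0 emitted=8 chunks_done=2
Byte 20 = 0x0A: mode=DATA remaining=2 emitted=8 chunks_done=2
Byte 21 = 'a': mode=DATA remaining=1 emitted=9 chunks_done=2
Byte 22 = 'v': mode=DATA_DONE remaining=0 emitted=10 chunks_done=2
Byte 23 = 0x0D: mode=DATA_CR remaining=0 emitted=10 chunks_done=2
Byte 24 = 0x0A: mode=SIZE remaining=0 emitted=10 chunks_done=3
Byte 25 = '0': mode=SIZE remaining=0 emitted=10 chunks_done=3
Byte 26 = 0x0D: mode=SIZE_CR remaining=0 emitted=10 chunks_done=3
Byte 27 = 0x0A: mode=TERM remaining=0 emitted=10 chunks_done=3
Byte 28 = 0x0D: mode=TERM remaining=0 emitted=10 chunks_done=3

Answer: TERM 0 10 3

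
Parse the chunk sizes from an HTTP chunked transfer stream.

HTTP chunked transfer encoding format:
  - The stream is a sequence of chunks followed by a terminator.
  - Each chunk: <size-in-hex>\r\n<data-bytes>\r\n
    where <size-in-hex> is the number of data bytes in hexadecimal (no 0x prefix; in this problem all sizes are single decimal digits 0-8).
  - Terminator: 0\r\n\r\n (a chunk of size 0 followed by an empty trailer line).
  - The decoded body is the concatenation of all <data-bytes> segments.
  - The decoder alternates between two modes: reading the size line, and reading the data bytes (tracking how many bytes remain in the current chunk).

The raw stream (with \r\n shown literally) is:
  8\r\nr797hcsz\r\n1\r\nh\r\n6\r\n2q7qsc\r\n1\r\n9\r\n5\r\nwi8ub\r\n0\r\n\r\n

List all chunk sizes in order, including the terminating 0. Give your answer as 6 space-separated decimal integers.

Answer: 8 1 6 1 5 0

Derivation:
Chunk 1: stream[0..1]='8' size=0x8=8, data at stream[3..11]='r797hcsz' -> body[0..8], body so far='r797hcsz'
Chunk 2: stream[13..14]='1' size=0x1=1, data at stream[16..17]='h' -> body[8..9], body so far='r797hcszh'
Chunk 3: stream[19..20]='6' size=0x6=6, data at stream[22..28]='2q7qsc' -> body[9..15], body so far='r797hcszh2q7qsc'
Chunk 4: stream[30..31]='1' size=0x1=1, data at stream[33..34]='9' -> body[15..16], body so far='r797hcszh2q7qsc9'
Chunk 5: stream[36..37]='5' size=0x5=5, data at stream[39..44]='wi8ub' -> body[16..21], body so far='r797hcszh2q7qsc9wi8ub'
Chunk 6: stream[46..47]='0' size=0 (terminator). Final body='r797hcszh2q7qsc9wi8ub' (21 bytes)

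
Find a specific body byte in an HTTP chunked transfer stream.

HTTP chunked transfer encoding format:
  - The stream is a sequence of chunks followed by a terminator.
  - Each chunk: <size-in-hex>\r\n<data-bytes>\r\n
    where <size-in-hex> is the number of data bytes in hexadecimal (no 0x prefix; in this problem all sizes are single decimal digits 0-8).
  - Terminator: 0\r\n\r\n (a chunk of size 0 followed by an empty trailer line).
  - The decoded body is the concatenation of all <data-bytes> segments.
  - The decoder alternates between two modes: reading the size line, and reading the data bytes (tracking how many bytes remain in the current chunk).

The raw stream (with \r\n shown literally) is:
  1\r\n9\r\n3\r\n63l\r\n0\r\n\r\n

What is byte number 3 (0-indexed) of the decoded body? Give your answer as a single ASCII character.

Chunk 1: stream[0..1]='1' size=0x1=1, data at stream[3..4]='9' -> body[0..1], body so far='9'
Chunk 2: stream[6..7]='3' size=0x3=3, data at stream[9..12]='63l' -> body[1..4], body so far='963l'
Chunk 3: stream[14..15]='0' size=0 (terminator). Final body='963l' (4 bytes)
Body byte 3 = 'l'

Answer: l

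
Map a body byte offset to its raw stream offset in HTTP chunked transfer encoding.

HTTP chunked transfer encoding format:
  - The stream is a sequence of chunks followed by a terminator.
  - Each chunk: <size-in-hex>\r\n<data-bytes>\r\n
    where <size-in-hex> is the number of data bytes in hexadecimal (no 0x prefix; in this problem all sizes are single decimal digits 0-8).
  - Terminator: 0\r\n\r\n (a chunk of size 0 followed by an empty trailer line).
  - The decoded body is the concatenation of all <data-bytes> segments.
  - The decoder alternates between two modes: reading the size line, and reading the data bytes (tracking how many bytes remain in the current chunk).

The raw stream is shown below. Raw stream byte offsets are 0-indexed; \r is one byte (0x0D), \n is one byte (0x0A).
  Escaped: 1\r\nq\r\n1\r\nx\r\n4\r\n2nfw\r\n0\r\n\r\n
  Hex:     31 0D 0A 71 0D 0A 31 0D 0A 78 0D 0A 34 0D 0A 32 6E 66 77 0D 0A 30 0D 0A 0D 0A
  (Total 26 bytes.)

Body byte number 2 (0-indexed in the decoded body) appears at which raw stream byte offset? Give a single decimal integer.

Answer: 15

Derivation:
Chunk 1: stream[0..1]='1' size=0x1=1, data at stream[3..4]='q' -> body[0..1], body so far='q'
Chunk 2: stream[6..7]='1' size=0x1=1, data at stream[9..10]='x' -> body[1..2], body so far='qx'
Chunk 3: stream[12..13]='4' size=0x4=4, data at stream[15..19]='2nfw' -> body[2..6], body so far='qx2nfw'
Chunk 4: stream[21..22]='0' size=0 (terminator). Final body='qx2nfw' (6 bytes)
Body byte 2 at stream offset 15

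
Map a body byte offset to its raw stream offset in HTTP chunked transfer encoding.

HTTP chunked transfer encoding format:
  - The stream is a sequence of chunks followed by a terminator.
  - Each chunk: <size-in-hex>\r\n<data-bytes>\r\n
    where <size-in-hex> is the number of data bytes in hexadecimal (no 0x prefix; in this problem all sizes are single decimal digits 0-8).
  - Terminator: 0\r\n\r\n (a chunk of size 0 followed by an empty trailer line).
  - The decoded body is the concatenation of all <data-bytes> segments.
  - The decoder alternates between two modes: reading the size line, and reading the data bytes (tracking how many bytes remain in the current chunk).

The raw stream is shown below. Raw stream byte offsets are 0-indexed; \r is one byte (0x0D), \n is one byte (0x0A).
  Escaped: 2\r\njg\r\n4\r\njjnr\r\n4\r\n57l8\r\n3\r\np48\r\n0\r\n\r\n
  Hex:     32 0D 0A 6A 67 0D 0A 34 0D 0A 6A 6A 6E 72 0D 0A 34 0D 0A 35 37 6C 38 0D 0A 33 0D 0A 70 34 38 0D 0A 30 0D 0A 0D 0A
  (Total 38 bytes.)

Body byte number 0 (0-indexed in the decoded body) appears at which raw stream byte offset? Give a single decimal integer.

Answer: 3

Derivation:
Chunk 1: stream[0..1]='2' size=0x2=2, data at stream[3..5]='jg' -> body[0..2], body so far='jg'
Chunk 2: stream[7..8]='4' size=0x4=4, data at stream[10..14]='jjnr' -> body[2..6], body so far='jgjjnr'
Chunk 3: stream[16..17]='4' size=0x4=4, data at stream[19..23]='57l8' -> body[6..10], body so far='jgjjnr57l8'
Chunk 4: stream[25..26]='3' size=0x3=3, data at stream[28..31]='p48' -> body[10..13], body so far='jgjjnr57l8p48'
Chunk 5: stream[33..34]='0' size=0 (terminator). Final body='jgjjnr57l8p48' (13 bytes)
Body byte 0 at stream offset 3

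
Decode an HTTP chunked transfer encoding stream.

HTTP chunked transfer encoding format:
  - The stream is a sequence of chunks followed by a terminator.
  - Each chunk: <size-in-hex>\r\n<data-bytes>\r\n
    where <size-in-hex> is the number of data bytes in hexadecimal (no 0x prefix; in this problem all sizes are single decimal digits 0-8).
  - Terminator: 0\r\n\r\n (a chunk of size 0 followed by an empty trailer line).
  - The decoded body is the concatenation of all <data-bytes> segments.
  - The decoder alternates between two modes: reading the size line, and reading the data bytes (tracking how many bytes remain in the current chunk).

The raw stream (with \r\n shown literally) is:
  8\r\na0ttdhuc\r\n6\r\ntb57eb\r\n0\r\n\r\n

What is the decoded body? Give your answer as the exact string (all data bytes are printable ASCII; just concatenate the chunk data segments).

Answer: a0ttdhuctb57eb

Derivation:
Chunk 1: stream[0..1]='8' size=0x8=8, data at stream[3..11]='a0ttdhuc' -> body[0..8], body so far='a0ttdhuc'
Chunk 2: stream[13..14]='6' size=0x6=6, data at stream[16..22]='tb57eb' -> body[8..14], body so far='a0ttdhuctb57eb'
Chunk 3: stream[24..25]='0' size=0 (terminator). Final body='a0ttdhuctb57eb' (14 bytes)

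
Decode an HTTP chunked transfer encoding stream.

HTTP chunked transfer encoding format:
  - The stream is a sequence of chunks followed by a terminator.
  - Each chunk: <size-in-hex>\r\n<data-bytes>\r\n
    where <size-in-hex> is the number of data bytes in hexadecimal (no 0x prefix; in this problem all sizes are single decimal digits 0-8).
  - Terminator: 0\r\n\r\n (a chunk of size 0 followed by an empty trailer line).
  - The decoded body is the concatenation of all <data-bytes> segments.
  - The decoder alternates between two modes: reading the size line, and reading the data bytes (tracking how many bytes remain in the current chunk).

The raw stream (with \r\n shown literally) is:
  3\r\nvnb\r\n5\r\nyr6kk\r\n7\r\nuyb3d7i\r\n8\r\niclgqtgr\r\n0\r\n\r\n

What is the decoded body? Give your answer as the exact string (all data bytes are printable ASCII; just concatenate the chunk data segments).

Chunk 1: stream[0..1]='3' size=0x3=3, data at stream[3..6]='vnb' -> body[0..3], body so far='vnb'
Chunk 2: stream[8..9]='5' size=0x5=5, data at stream[11..16]='yr6kk' -> body[3..8], body so far='vnbyr6kk'
Chunk 3: stream[18..19]='7' size=0x7=7, data at stream[21..28]='uyb3d7i' -> body[8..15], body so far='vnbyr6kkuyb3d7i'
Chunk 4: stream[30..31]='8' size=0x8=8, data at stream[33..41]='iclgqtgr' -> body[15..23], body so far='vnbyr6kkuyb3d7iiclgqtgr'
Chunk 5: stream[43..44]='0' size=0 (terminator). Final body='vnbyr6kkuyb3d7iiclgqtgr' (23 bytes)

Answer: vnbyr6kkuyb3d7iiclgqtgr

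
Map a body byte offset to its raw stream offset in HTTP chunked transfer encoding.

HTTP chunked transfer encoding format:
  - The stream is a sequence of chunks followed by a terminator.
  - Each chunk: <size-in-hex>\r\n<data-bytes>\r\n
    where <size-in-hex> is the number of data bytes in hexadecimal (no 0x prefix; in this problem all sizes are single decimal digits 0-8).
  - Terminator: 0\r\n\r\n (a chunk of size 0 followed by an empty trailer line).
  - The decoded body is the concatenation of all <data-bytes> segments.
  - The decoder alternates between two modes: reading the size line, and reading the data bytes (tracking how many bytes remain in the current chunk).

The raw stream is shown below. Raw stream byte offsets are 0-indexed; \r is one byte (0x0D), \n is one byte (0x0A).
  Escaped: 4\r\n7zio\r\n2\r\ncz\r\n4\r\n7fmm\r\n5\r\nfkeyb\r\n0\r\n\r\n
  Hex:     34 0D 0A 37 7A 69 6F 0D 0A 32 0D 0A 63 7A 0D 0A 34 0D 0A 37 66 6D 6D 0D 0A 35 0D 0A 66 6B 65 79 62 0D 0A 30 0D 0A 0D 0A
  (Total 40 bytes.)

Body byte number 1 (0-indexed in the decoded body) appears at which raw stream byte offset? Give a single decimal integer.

Answer: 4

Derivation:
Chunk 1: stream[0..1]='4' size=0x4=4, data at stream[3..7]='7zio' -> body[0..4], body so far='7zio'
Chunk 2: stream[9..10]='2' size=0x2=2, data at stream[12..14]='cz' -> body[4..6], body so far='7ziocz'
Chunk 3: stream[16..17]='4' size=0x4=4, data at stream[19..23]='7fmm' -> body[6..10], body so far='7ziocz7fmm'
Chunk 4: stream[25..26]='5' size=0x5=5, data at stream[28..33]='fkeyb' -> body[10..15], body so far='7ziocz7fmmfkeyb'
Chunk 5: stream[35..36]='0' size=0 (terminator). Final body='7ziocz7fmmfkeyb' (15 bytes)
Body byte 1 at stream offset 4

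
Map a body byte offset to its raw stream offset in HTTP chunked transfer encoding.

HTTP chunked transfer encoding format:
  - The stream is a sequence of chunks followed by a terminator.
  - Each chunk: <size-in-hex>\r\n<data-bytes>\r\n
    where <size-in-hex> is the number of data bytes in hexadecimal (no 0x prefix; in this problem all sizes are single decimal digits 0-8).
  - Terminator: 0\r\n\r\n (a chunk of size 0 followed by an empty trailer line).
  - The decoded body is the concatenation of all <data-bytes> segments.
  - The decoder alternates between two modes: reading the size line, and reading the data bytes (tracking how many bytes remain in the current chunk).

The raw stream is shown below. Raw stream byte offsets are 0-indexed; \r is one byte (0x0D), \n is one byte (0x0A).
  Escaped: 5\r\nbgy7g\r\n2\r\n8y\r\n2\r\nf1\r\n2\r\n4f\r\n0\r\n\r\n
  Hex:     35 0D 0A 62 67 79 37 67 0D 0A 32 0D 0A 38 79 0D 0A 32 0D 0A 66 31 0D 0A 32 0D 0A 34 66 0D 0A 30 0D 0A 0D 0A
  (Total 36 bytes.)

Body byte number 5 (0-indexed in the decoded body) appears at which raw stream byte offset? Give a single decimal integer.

Answer: 13

Derivation:
Chunk 1: stream[0..1]='5' size=0x5=5, data at stream[3..8]='bgy7g' -> body[0..5], body so far='bgy7g'
Chunk 2: stream[10..11]='2' size=0x2=2, data at stream[13..15]='8y' -> body[5..7], body so far='bgy7g8y'
Chunk 3: stream[17..18]='2' size=0x2=2, data at stream[20..22]='f1' -> body[7..9], body so far='bgy7g8yf1'
Chunk 4: stream[24..25]='2' size=0x2=2, data at stream[27..29]='4f' -> body[9..11], body so far='bgy7g8yf14f'
Chunk 5: stream[31..32]='0' size=0 (terminator). Final body='bgy7g8yf14f' (11 bytes)
Body byte 5 at stream offset 13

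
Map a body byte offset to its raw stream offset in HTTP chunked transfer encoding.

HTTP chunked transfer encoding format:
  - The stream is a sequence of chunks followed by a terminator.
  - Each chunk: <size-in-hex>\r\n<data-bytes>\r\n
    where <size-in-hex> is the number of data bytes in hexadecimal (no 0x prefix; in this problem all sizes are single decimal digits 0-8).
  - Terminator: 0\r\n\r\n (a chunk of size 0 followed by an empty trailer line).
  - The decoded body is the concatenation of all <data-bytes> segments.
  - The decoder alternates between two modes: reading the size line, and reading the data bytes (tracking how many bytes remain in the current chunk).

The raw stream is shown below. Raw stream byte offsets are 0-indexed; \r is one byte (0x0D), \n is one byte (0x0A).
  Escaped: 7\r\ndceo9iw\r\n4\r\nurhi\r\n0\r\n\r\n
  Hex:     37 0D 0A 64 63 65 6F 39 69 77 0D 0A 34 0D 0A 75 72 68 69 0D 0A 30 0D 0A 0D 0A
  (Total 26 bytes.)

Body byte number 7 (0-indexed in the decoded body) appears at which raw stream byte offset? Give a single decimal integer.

Answer: 15

Derivation:
Chunk 1: stream[0..1]='7' size=0x7=7, data at stream[3..10]='dceo9iw' -> body[0..7], body so far='dceo9iw'
Chunk 2: stream[12..13]='4' size=0x4=4, data at stream[15..19]='urhi' -> body[7..11], body so far='dceo9iwurhi'
Chunk 3: stream[21..22]='0' size=0 (terminator). Final body='dceo9iwurhi' (11 bytes)
Body byte 7 at stream offset 15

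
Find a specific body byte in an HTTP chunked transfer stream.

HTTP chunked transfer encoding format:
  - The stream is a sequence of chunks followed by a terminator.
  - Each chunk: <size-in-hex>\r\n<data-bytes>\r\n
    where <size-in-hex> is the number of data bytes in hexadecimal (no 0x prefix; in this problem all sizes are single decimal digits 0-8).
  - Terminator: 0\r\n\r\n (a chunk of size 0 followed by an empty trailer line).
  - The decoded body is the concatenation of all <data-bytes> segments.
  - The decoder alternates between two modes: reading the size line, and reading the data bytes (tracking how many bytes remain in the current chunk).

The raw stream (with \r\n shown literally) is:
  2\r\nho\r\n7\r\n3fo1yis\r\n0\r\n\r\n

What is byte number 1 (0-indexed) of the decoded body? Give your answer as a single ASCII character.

Answer: o

Derivation:
Chunk 1: stream[0..1]='2' size=0x2=2, data at stream[3..5]='ho' -> body[0..2], body so far='ho'
Chunk 2: stream[7..8]='7' size=0x7=7, data at stream[10..17]='3fo1yis' -> body[2..9], body so far='ho3fo1yis'
Chunk 3: stream[19..20]='0' size=0 (terminator). Final body='ho3fo1yis' (9 bytes)
Body byte 1 = 'o'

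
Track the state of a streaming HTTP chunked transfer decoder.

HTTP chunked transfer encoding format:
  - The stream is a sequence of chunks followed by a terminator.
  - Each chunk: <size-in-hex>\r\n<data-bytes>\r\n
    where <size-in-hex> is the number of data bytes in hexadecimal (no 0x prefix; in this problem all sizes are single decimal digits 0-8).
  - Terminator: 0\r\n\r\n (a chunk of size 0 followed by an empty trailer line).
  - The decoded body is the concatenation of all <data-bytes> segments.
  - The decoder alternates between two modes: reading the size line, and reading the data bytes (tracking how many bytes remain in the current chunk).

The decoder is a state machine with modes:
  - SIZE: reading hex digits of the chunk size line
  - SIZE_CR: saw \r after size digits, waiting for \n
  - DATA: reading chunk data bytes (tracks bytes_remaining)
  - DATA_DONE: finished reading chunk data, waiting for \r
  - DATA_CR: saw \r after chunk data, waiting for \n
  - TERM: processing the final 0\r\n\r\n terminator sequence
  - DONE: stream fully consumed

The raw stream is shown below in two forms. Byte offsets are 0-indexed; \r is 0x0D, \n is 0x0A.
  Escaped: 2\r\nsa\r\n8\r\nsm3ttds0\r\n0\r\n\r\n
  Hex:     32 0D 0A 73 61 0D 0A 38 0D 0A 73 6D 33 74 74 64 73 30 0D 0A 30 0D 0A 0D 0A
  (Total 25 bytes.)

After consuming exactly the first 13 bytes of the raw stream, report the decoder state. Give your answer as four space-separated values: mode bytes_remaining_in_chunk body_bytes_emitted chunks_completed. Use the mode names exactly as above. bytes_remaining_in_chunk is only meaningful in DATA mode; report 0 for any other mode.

Byte 0 = '2': mode=SIZE remaining=0 emitted=0 chunks_done=0
Byte 1 = 0x0D: mode=SIZE_CR remaining=0 emitted=0 chunks_done=0
Byte 2 = 0x0A: mode=DATA remaining=2 emitted=0 chunks_done=0
Byte 3 = 's': mode=DATA remaining=1 emitted=1 chunks_done=0
Byte 4 = 'a': mode=DATA_DONE remaining=0 emitted=2 chunks_done=0
Byte 5 = 0x0D: mode=DATA_CR remaining=0 emitted=2 chunks_done=0
Byte 6 = 0x0A: mode=SIZE remaining=0 emitted=2 chunks_done=1
Byte 7 = '8': mode=SIZE remaining=0 emitted=2 chunks_done=1
Byte 8 = 0x0D: mode=SIZE_CR remaining=0 emitted=2 chunks_done=1
Byte 9 = 0x0A: mode=DATA remaining=8 emitted=2 chunks_done=1
Byte 10 = 's': mode=DATA remaining=7 emitted=3 chunks_done=1
Byte 11 = 'm': mode=DATA remaining=6 emitted=4 chunks_done=1
Byte 12 = '3': mode=DATA remaining=5 emitted=5 chunks_done=1

Answer: DATA 5 5 1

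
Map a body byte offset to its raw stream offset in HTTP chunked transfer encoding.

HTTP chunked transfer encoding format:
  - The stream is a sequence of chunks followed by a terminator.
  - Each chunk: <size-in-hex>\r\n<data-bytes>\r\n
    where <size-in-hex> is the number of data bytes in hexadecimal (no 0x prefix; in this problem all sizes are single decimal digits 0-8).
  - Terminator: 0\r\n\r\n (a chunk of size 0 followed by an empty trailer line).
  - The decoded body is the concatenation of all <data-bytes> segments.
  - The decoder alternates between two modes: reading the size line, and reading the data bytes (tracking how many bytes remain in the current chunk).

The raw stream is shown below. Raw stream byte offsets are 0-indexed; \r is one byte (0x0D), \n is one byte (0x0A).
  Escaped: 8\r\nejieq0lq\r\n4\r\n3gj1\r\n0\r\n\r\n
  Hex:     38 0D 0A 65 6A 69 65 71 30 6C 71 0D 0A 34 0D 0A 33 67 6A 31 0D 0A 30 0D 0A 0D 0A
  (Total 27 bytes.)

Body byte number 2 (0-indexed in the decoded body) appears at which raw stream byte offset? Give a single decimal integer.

Answer: 5

Derivation:
Chunk 1: stream[0..1]='8' size=0x8=8, data at stream[3..11]='ejieq0lq' -> body[0..8], body so far='ejieq0lq'
Chunk 2: stream[13..14]='4' size=0x4=4, data at stream[16..20]='3gj1' -> body[8..12], body so far='ejieq0lq3gj1'
Chunk 3: stream[22..23]='0' size=0 (terminator). Final body='ejieq0lq3gj1' (12 bytes)
Body byte 2 at stream offset 5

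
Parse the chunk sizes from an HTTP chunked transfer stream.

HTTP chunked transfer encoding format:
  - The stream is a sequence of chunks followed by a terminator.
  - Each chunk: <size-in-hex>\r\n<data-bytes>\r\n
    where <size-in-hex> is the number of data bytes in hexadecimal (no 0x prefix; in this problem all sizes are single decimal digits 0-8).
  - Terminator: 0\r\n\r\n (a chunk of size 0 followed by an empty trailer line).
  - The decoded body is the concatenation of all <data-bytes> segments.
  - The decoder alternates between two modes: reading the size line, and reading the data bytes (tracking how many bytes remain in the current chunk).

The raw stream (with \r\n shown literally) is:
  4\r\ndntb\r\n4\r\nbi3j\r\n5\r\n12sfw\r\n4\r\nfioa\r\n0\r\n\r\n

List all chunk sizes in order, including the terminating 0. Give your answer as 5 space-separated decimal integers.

Answer: 4 4 5 4 0

Derivation:
Chunk 1: stream[0..1]='4' size=0x4=4, data at stream[3..7]='dntb' -> body[0..4], body so far='dntb'
Chunk 2: stream[9..10]='4' size=0x4=4, data at stream[12..16]='bi3j' -> body[4..8], body so far='dntbbi3j'
Chunk 3: stream[18..19]='5' size=0x5=5, data at stream[21..26]='12sfw' -> body[8..13], body so far='dntbbi3j12sfw'
Chunk 4: stream[28..29]='4' size=0x4=4, data at stream[31..35]='fioa' -> body[13..17], body so far='dntbbi3j12sfwfioa'
Chunk 5: stream[37..38]='0' size=0 (terminator). Final body='dntbbi3j12sfwfioa' (17 bytes)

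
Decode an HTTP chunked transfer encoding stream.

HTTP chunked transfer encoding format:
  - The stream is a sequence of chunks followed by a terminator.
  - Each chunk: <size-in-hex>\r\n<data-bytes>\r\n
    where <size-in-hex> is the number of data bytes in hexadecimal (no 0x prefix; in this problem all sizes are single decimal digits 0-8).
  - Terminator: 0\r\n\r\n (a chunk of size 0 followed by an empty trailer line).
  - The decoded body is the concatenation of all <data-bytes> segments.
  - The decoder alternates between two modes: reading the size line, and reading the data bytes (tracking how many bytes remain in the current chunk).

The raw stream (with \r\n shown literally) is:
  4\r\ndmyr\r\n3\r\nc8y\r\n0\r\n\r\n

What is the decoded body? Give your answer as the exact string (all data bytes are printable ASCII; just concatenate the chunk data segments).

Chunk 1: stream[0..1]='4' size=0x4=4, data at stream[3..7]='dmyr' -> body[0..4], body so far='dmyr'
Chunk 2: stream[9..10]='3' size=0x3=3, data at stream[12..15]='c8y' -> body[4..7], body so far='dmyrc8y'
Chunk 3: stream[17..18]='0' size=0 (terminator). Final body='dmyrc8y' (7 bytes)

Answer: dmyrc8y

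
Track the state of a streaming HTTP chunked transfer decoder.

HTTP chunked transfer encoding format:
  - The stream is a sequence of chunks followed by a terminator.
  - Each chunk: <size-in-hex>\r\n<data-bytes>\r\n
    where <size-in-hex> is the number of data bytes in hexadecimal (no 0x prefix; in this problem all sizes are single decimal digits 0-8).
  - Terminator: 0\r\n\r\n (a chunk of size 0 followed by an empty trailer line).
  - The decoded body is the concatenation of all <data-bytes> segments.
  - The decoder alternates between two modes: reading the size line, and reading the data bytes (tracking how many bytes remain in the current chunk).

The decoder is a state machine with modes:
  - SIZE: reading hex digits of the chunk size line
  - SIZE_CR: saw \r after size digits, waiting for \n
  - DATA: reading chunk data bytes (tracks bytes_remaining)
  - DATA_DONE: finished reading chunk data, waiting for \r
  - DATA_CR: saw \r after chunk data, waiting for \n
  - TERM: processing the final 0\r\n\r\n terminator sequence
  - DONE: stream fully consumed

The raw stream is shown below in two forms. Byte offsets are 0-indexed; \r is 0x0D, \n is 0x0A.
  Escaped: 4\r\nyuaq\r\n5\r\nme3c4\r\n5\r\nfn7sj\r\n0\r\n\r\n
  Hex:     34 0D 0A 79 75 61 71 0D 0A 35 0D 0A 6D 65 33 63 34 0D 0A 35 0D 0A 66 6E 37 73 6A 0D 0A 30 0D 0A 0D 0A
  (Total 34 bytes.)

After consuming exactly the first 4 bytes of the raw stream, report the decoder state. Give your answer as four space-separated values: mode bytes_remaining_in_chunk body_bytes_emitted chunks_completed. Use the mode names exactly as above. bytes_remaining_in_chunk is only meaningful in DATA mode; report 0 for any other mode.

Answer: DATA 3 1 0

Derivation:
Byte 0 = '4': mode=SIZE remaining=0 emitted=0 chunks_done=0
Byte 1 = 0x0D: mode=SIZE_CR remaining=0 emitted=0 chunks_done=0
Byte 2 = 0x0A: mode=DATA remaining=4 emitted=0 chunks_done=0
Byte 3 = 'y': mode=DATA remaining=3 emitted=1 chunks_done=0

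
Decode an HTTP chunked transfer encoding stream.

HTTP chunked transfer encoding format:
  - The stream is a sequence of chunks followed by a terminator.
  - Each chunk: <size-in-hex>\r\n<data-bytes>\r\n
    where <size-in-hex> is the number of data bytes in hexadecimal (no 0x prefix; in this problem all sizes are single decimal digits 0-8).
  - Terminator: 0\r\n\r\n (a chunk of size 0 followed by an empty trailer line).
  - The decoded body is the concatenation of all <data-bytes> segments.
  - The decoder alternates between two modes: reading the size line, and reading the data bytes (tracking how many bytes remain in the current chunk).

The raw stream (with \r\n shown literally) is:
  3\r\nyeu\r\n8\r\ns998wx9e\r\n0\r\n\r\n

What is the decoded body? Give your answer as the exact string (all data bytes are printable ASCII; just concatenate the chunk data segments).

Answer: yeus998wx9e

Derivation:
Chunk 1: stream[0..1]='3' size=0x3=3, data at stream[3..6]='yeu' -> body[0..3], body so far='yeu'
Chunk 2: stream[8..9]='8' size=0x8=8, data at stream[11..19]='s998wx9e' -> body[3..11], body so far='yeus998wx9e'
Chunk 3: stream[21..22]='0' size=0 (terminator). Final body='yeus998wx9e' (11 bytes)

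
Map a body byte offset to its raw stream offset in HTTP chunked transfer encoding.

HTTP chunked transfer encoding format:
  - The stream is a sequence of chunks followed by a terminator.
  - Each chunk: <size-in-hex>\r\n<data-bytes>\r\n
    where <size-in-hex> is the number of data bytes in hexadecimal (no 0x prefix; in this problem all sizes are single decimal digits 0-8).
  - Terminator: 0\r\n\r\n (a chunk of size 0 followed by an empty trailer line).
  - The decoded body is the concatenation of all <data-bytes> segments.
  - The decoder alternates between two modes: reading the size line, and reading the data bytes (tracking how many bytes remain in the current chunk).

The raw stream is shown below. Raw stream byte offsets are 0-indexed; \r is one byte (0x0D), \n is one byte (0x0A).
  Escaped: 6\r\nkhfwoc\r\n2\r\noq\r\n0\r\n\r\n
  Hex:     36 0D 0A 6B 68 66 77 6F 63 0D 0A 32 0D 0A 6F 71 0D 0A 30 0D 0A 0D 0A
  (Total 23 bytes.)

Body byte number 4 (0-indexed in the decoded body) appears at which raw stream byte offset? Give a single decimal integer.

Answer: 7

Derivation:
Chunk 1: stream[0..1]='6' size=0x6=6, data at stream[3..9]='khfwoc' -> body[0..6], body so far='khfwoc'
Chunk 2: stream[11..12]='2' size=0x2=2, data at stream[14..16]='oq' -> body[6..8], body so far='khfwocoq'
Chunk 3: stream[18..19]='0' size=0 (terminator). Final body='khfwocoq' (8 bytes)
Body byte 4 at stream offset 7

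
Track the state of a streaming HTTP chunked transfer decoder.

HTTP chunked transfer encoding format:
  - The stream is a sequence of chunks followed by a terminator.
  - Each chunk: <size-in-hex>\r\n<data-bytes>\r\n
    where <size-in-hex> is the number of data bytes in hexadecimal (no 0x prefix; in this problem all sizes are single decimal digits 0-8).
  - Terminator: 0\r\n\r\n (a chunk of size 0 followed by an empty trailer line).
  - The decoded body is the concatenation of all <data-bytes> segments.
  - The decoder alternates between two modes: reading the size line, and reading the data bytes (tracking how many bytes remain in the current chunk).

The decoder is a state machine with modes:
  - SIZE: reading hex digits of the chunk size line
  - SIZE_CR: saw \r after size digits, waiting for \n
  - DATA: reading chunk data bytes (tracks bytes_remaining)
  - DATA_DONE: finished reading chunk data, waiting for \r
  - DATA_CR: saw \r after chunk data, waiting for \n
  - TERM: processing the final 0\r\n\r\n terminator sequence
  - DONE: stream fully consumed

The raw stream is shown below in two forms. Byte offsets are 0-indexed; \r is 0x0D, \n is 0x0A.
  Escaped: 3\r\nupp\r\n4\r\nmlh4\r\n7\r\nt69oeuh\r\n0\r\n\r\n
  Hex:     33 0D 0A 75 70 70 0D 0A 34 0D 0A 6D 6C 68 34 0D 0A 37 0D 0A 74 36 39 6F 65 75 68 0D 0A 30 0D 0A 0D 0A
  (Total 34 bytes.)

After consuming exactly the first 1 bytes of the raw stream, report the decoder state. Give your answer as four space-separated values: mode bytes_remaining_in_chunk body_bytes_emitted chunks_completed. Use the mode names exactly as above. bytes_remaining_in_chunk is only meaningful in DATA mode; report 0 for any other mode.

Byte 0 = '3': mode=SIZE remaining=0 emitted=0 chunks_done=0

Answer: SIZE 0 0 0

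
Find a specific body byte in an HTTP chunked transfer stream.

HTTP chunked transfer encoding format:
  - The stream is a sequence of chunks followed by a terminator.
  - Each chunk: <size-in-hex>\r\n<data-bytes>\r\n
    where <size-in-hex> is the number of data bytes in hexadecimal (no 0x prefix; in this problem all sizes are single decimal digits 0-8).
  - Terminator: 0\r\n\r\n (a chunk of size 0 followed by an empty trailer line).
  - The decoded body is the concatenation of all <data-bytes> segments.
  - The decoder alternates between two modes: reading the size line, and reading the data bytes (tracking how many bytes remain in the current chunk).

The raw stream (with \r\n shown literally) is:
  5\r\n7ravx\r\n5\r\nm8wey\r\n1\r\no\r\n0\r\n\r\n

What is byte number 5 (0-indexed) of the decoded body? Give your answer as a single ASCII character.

Answer: m

Derivation:
Chunk 1: stream[0..1]='5' size=0x5=5, data at stream[3..8]='7ravx' -> body[0..5], body so far='7ravx'
Chunk 2: stream[10..11]='5' size=0x5=5, data at stream[13..18]='m8wey' -> body[5..10], body so far='7ravxm8wey'
Chunk 3: stream[20..21]='1' size=0x1=1, data at stream[23..24]='o' -> body[10..11], body so far='7ravxm8weyo'
Chunk 4: stream[26..27]='0' size=0 (terminator). Final body='7ravxm8weyo' (11 bytes)
Body byte 5 = 'm'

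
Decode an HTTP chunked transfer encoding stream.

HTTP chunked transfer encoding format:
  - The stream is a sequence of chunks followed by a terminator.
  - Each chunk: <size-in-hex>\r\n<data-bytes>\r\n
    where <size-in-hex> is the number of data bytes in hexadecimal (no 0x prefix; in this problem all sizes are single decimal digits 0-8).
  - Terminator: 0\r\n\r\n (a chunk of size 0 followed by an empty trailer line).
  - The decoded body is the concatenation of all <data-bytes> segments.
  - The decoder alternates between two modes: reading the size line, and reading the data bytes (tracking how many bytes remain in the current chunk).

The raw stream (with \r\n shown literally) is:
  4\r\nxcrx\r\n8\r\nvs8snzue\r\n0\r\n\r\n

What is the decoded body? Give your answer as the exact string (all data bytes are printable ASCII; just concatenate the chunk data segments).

Chunk 1: stream[0..1]='4' size=0x4=4, data at stream[3..7]='xcrx' -> body[0..4], body so far='xcrx'
Chunk 2: stream[9..10]='8' size=0x8=8, data at stream[12..20]='vs8snzue' -> body[4..12], body so far='xcrxvs8snzue'
Chunk 3: stream[22..23]='0' size=0 (terminator). Final body='xcrxvs8snzue' (12 bytes)

Answer: xcrxvs8snzue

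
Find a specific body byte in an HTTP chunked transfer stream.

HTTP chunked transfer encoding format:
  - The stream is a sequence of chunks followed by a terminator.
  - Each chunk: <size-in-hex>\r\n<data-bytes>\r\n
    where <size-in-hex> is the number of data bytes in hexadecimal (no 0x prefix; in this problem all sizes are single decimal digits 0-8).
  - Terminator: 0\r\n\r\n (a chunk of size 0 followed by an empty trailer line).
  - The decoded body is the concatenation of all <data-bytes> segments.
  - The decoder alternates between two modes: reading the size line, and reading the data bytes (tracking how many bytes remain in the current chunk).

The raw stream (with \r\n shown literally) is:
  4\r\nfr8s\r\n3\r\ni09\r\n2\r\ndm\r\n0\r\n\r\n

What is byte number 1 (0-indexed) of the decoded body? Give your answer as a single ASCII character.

Answer: r

Derivation:
Chunk 1: stream[0..1]='4' size=0x4=4, data at stream[3..7]='fr8s' -> body[0..4], body so far='fr8s'
Chunk 2: stream[9..10]='3' size=0x3=3, data at stream[12..15]='i09' -> body[4..7], body so far='fr8si09'
Chunk 3: stream[17..18]='2' size=0x2=2, data at stream[20..22]='dm' -> body[7..9], body so far='fr8si09dm'
Chunk 4: stream[24..25]='0' size=0 (terminator). Final body='fr8si09dm' (9 bytes)
Body byte 1 = 'r'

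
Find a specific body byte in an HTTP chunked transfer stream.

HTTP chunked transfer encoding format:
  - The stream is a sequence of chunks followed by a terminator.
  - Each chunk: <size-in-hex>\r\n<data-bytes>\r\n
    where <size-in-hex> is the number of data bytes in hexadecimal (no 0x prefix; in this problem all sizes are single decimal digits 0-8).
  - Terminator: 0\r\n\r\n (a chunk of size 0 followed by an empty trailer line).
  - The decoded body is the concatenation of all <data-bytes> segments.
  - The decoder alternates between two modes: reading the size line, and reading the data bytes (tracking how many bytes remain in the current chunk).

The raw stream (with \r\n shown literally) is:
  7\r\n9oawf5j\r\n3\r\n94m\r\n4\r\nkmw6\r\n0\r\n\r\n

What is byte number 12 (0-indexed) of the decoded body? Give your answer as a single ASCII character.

Answer: w

Derivation:
Chunk 1: stream[0..1]='7' size=0x7=7, data at stream[3..10]='9oawf5j' -> body[0..7], body so far='9oawf5j'
Chunk 2: stream[12..13]='3' size=0x3=3, data at stream[15..18]='94m' -> body[7..10], body so far='9oawf5j94m'
Chunk 3: stream[20..21]='4' size=0x4=4, data at stream[23..27]='kmw6' -> body[10..14], body so far='9oawf5j94mkmw6'
Chunk 4: stream[29..30]='0' size=0 (terminator). Final body='9oawf5j94mkmw6' (14 bytes)
Body byte 12 = 'w'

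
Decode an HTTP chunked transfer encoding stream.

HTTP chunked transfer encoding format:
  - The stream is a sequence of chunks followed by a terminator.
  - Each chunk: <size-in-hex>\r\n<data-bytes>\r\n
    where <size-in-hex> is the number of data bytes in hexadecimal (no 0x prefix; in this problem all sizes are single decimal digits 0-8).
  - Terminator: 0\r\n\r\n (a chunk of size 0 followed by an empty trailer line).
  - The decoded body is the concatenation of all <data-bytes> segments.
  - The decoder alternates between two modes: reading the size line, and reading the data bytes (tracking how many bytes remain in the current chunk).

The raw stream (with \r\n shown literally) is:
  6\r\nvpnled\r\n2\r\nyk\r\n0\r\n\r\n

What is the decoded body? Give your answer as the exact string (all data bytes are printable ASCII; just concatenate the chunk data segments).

Chunk 1: stream[0..1]='6' size=0x6=6, data at stream[3..9]='vpnled' -> body[0..6], body so far='vpnled'
Chunk 2: stream[11..12]='2' size=0x2=2, data at stream[14..16]='yk' -> body[6..8], body so far='vpnledyk'
Chunk 3: stream[18..19]='0' size=0 (terminator). Final body='vpnledyk' (8 bytes)

Answer: vpnledyk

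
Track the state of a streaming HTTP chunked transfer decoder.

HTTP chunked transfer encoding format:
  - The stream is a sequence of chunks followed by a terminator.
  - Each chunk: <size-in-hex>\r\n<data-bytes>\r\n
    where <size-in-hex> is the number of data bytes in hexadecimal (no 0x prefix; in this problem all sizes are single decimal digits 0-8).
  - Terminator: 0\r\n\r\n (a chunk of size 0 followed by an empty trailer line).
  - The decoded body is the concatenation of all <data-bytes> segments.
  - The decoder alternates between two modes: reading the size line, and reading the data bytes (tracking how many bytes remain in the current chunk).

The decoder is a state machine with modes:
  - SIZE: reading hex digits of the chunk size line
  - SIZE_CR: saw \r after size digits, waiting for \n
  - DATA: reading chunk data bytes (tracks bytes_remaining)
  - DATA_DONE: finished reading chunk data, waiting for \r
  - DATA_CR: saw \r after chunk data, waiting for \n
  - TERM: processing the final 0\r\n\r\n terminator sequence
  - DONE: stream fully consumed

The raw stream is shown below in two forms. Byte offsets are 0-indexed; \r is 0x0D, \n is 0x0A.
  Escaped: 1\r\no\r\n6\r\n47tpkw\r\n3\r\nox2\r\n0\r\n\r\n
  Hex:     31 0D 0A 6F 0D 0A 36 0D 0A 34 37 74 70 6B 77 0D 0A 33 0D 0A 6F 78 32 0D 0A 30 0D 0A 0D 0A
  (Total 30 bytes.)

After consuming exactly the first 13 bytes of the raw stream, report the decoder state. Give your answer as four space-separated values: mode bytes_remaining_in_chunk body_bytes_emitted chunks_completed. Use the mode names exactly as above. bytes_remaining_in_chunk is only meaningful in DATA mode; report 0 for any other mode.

Byte 0 = '1': mode=SIZE remaining=0 emitted=0 chunks_done=0
Byte 1 = 0x0D: mode=SIZE_CR remaining=0 emitted=0 chunks_done=0
Byte 2 = 0x0A: mode=DATA remaining=1 emitted=0 chunks_done=0
Byte 3 = 'o': mode=DATA_DONE remaining=0 emitted=1 chunks_done=0
Byte 4 = 0x0D: mode=DATA_CR remaining=0 emitted=1 chunks_done=0
Byte 5 = 0x0A: mode=SIZE remaining=0 emitted=1 chunks_done=1
Byte 6 = '6': mode=SIZE remaining=0 emitted=1 chunks_done=1
Byte 7 = 0x0D: mode=SIZE_CR remaining=0 emitted=1 chunks_done=1
Byte 8 = 0x0A: mode=DATA remaining=6 emitted=1 chunks_done=1
Byte 9 = '4': mode=DATA remaining=5 emitted=2 chunks_done=1
Byte 10 = '7': mode=DATA remaining=4 emitted=3 chunks_done=1
Byte 11 = 't': mode=DATA remaining=3 emitted=4 chunks_done=1
Byte 12 = 'p': mode=DATA remaining=2 emitted=5 chunks_done=1

Answer: DATA 2 5 1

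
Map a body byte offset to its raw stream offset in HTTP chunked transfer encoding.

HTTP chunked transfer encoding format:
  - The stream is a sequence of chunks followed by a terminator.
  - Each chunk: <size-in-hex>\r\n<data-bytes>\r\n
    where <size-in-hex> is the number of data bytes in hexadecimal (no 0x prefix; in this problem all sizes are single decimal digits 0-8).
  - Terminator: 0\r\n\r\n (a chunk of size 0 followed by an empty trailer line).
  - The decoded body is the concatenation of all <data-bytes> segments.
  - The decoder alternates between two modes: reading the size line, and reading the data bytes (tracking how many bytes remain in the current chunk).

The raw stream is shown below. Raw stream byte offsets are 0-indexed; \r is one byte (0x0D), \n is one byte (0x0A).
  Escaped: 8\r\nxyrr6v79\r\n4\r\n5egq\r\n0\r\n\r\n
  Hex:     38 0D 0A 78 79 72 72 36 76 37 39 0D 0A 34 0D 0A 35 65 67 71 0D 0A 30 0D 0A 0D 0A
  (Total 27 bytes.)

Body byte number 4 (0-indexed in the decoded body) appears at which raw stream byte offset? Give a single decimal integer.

Chunk 1: stream[0..1]='8' size=0x8=8, data at stream[3..11]='xyrr6v79' -> body[0..8], body so far='xyrr6v79'
Chunk 2: stream[13..14]='4' size=0x4=4, data at stream[16..20]='5egq' -> body[8..12], body so far='xyrr6v795egq'
Chunk 3: stream[22..23]='0' size=0 (terminator). Final body='xyrr6v795egq' (12 bytes)
Body byte 4 at stream offset 7

Answer: 7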